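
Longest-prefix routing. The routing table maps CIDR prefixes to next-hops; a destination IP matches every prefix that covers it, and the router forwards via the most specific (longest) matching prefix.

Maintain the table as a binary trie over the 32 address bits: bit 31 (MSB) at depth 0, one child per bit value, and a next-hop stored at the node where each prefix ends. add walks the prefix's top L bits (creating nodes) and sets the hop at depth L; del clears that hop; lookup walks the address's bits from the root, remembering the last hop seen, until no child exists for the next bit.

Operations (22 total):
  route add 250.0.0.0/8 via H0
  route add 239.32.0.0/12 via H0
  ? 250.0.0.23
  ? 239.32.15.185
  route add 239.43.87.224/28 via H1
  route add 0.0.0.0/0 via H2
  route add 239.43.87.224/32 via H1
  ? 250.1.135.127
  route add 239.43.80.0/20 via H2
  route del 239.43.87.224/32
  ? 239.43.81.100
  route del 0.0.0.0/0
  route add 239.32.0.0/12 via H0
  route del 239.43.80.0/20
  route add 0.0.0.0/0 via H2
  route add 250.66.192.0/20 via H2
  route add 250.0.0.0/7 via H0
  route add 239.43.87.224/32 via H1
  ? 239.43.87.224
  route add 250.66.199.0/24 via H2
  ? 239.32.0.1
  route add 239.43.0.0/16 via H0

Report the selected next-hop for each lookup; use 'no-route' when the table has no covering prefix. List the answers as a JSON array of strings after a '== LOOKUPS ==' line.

Trace:
  add 250.0.0.0/8 -> H0 at depth 8
  add 239.32.0.0/12 -> H0 at depth 12
  ? 250.0.0.23  path d0:-→d1:-→d2:-→d3:-→d4:-→d5:-→d6:-→d7:-→d8:H0  best=H0
  ? 239.32.15.185  path d0:-→d1:-→d2:-→d3:-→d4:-→d5:-→d6:-→d7:-→d8:-→d9:-→d10:-→d11:-→d12:H0  best=H0
  add 239.43.87.224/28 -> H1 at depth 28
  add 0.0.0.0/0 -> H2 at depth 0
  add 239.43.87.224/32 -> H1 at depth 32
  ? 250.1.135.127  path d0:H2→d1:-→d2:-→d3:-→d4:-→d5:-→d6:-→d7:-→d8:H0  best=H0
  add 239.43.80.0/20 -> H2 at depth 20
  del 239.43.87.224/32 (clear depth 32)
  ? 239.43.81.100  path d0:H2→d1:-→d2:-→d3:-→d4:-→d5:-→d6:-→d7:-→d8:-→d9:-→d10:-→d11:-→d12:H0→d13:-→d14:-→d15:-→d16:-→d17:-→d18:-→d19:-→d20:H2→d21:-  best=H2
  del 0.0.0.0/0 (clear depth 0)
  add 239.32.0.0/12 -> H0 at depth 12
  del 239.43.80.0/20 (clear depth 20)
  add 0.0.0.0/0 -> H2 at depth 0
  add 250.66.192.0/20 -> H2 at depth 20
  add 250.0.0.0/7 -> H0 at depth 7
  add 239.43.87.224/32 -> H1 at depth 32
  ? 239.43.87.224  path d0:H2→d1:-→d2:-→d3:-→d4:-→d5:-→d6:-→d7:-→d8:-→d9:-→d10:-→d11:-→d12:H0→d13:-→d14:-→d15:-→d16:-→d17:-→d18:-→d19:-→d20:-→d21:-→d22:-→d23:-→d24:-→d25:-→d26:-→d27:-→d28:H1→d29:-→d30:-→d31:-→d32:H1  best=H1
  add 250.66.199.0/24 -> H2 at depth 24
  ? 239.32.0.1  path d0:H2→d1:-→d2:-→d3:-→d4:-→d5:-→d6:-→d7:-→d8:-→d9:-→d10:-→d11:-→d12:H0  best=H0
  add 239.43.0.0/16 -> H0 at depth 16

== LOOKUPS ==
["H0","H0","H0","H2","H1","H0"]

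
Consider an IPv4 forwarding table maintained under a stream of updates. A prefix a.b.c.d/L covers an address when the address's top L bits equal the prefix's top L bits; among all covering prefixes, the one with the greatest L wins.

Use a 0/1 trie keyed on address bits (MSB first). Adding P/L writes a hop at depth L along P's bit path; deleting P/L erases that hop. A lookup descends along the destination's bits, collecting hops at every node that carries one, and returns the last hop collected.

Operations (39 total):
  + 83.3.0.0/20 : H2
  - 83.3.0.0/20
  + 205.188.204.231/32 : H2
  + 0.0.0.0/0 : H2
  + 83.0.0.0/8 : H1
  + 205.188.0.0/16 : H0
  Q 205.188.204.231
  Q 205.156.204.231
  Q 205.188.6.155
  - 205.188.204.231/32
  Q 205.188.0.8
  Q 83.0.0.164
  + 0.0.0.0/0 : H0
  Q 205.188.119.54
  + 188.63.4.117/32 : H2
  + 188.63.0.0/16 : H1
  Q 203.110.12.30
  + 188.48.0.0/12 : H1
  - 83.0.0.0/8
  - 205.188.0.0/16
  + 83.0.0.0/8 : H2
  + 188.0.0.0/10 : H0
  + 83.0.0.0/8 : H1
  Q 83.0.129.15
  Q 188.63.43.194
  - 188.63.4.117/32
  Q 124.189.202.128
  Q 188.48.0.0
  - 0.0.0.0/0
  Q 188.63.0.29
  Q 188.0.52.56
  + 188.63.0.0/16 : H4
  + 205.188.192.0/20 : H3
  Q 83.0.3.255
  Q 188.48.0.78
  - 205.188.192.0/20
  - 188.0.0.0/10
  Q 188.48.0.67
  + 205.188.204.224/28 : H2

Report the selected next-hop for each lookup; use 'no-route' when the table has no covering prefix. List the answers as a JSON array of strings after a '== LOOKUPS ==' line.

Trace:
  + 83.3.0.0/20 (H2) depth=20
  - 83.3.0.0/20 clear@20
  + 205.188.204.231/32 (H2) depth=32
  + 0.0.0.0/0 (H2) depth=0
  + 83.0.0.0/8 (H1) depth=8
  + 205.188.0.0/16 (H0) depth=16
  Q 205.188.204.231: descend 11001101101111001100110011100111 ; hops seen [H2,H0,H2] ; pick H2
  Q 205.156.204.231: descend 1100110110 ; hops seen [H2] ; pick H2
  Q 205.188.6.155: descend 1100110110111100 ; hops seen [H2,H0] ; pick H0
  - 205.188.204.231/32 clear@32
  Q 205.188.0.8: descend 1100110110111100 ; hops seen [H2,H0] ; pick H0
  Q 83.0.0.164: descend 01010011000000 ; hops seen [H2,H1] ; pick H1
  + 0.0.0.0/0 (H0) depth=0
  Q 205.188.119.54: descend 1100110110111100 ; hops seen [H0,H0] ; pick H0
  + 188.63.4.117/32 (H2) depth=32
  + 188.63.0.0/16 (H1) depth=16
  Q 203.110.12.30: descend 11001 ; hops seen [H0] ; pick H0
  + 188.48.0.0/12 (H1) depth=12
  - 83.0.0.0/8 clear@8
  - 205.188.0.0/16 clear@16
  + 83.0.0.0/8 (H2) depth=8
  + 188.0.0.0/10 (H0) depth=10
  + 83.0.0.0/8 (H1) depth=8
  Q 83.0.129.15: descend 01010011000000 ; hops seen [H0,H1] ; pick H1
  Q 188.63.43.194: descend 101111000011111100 ; hops seen [H0,H0,H1,H1] ; pick H1
  - 188.63.4.117/32 clear@32
  Q 124.189.202.128: descend 01 ; hops seen [H0] ; pick H0
  Q 188.48.0.0: descend 101111000011 ; hops seen [H0,H0,H1] ; pick H1
  - 0.0.0.0/0 clear@0
  Q 188.63.0.29: descend 101111000011111100000 ; hops seen [H0,H1,H1] ; pick H1
  Q 188.0.52.56: descend 1011110000 ; hops seen [H0] ; pick H0
  + 188.63.0.0/16 (H4) depth=16
  + 205.188.192.0/20 (H3) depth=20
  Q 83.0.3.255: descend 01010011000000 ; hops seen [H1] ; pick H1
  Q 188.48.0.78: descend 101111000011 ; hops seen [H0,H1] ; pick H1
  - 205.188.192.0/20 clear@20
  - 188.0.0.0/10 clear@10
  Q 188.48.0.67: descend 101111000011 ; hops seen [H1] ; pick H1
  + 205.188.204.224/28 (H2) depth=28

== LOOKUPS ==
["H2","H2","H0","H0","H1","H0","H0","H1","H1","H0","H1","H1","H0","H1","H1","H1"]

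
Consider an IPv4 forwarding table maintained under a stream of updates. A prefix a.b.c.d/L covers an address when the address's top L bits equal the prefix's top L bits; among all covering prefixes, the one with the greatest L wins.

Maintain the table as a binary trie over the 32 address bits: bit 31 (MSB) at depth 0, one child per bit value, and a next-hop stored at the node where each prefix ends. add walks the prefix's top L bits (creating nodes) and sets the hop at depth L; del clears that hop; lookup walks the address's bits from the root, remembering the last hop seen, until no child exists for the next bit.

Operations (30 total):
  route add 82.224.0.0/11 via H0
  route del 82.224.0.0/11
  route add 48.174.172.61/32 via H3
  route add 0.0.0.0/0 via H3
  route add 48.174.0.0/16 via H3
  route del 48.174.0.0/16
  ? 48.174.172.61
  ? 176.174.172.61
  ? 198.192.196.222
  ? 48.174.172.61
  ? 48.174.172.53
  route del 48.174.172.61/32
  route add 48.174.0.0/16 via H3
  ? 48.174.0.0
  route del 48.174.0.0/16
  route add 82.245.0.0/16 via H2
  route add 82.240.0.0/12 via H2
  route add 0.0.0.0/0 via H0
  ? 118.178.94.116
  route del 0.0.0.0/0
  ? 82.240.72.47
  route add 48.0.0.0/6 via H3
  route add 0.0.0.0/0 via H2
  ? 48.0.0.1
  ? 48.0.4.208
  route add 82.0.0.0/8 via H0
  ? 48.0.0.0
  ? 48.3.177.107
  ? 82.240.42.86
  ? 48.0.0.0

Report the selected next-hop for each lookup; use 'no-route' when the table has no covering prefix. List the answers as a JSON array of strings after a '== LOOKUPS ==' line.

Trace:
  + 82.224.0.0/11 (H0) depth=11
  del 82.224.0.0/11 (clear depth 11)
  + 48.174.172.61/32 (H3) depth=32
  + 0.0.0.0/0 (H3) depth=0
  + 48.174.0.0/16 (H3) depth=16
  del 48.174.0.0/16 (clear depth 16)
  ? 48.174.172.61  path d0:H3→d1:-→d2:-→d3:-→d4:-→d5:-→d6:-→d7:-→d8:-→d9:-→d10:-→d11:-→d12:-→d13:-→d14:-→d15:-→d16:-→d17:-→d18:-→d19:-→d20:-→d21:-→d22:-→d23:-→d24:-→d25:-→d26:-→d27:-→d28:-→d29:-→d30:-→d31:-→d32:H3  best=H3
  ? 176.174.172.61  path d0:H3  best=H3
  ? 198.192.196.222  path d0:H3  best=H3
  ? 48.174.172.61  path d0:H3→d1:-→d2:-→d3:-→d4:-→d5:-→d6:-→d7:-→d8:-→d9:-→d10:-→d11:-→d12:-→d13:-→d14:-→d15:-→d16:-→d17:-→d18:-→d19:-→d20:-→d21:-→d22:-→d23:-→d24:-→d25:-→d26:-→d27:-→d28:-→d29:-→d30:-→d31:-→d32:H3  best=H3
  ? 48.174.172.53  path d0:H3→d1:-→d2:-→d3:-→d4:-→d5:-→d6:-→d7:-→d8:-→d9:-→d10:-→d11:-→d12:-→d13:-→d14:-→d15:-→d16:-→d17:-→d18:-→d19:-→d20:-→d21:-→d22:-→d23:-→d24:-→d25:-→d26:-→d27:-→d28:-  best=H3
  del 48.174.172.61/32 (clear depth 32)
  + 48.174.0.0/16 (H3) depth=16
  ? 48.174.0.0  path d0:H3→d1:-→d2:-→d3:-→d4:-→d5:-→d6:-→d7:-→d8:-→d9:-→d10:-→d11:-→d12:-→d13:-→d14:-→d15:-→d16:H3  best=H3
  del 48.174.0.0/16 (clear depth 16)
  + 82.245.0.0/16 (H2) depth=16
  + 82.240.0.0/12 (H2) depth=12
  + 0.0.0.0/0 (H0) depth=0
  ? 118.178.94.116  path d0:H0→d1:-→d2:-  best=H0
  del 0.0.0.0/0 (clear depth 0)
  ? 82.240.72.47  path d0:-→d1:-→d2:-→d3:-→d4:-→d5:-→d6:-→d7:-→d8:-→d9:-→d10:-→d11:-→d12:H2→d13:-  best=H2
  + 48.0.0.0/6 (H3) depth=6
  + 0.0.0.0/0 (H2) depth=0
  ? 48.0.0.1  path d0:H2→d1:-→d2:-→d3:-→d4:-→d5:-→d6:H3→d7:-→d8:-  best=H3
  ? 48.0.4.208  path d0:H2→d1:-→d2:-→d3:-→d4:-→d5:-→d6:H3→d7:-→d8:-  best=H3
  + 82.0.0.0/8 (H0) depth=8
  ? 48.0.0.0  path d0:H2→d1:-→d2:-→d3:-→d4:-→d5:-→d6:H3→d7:-→d8:-  best=H3
  ? 48.3.177.107  path d0:H2→d1:-→d2:-→d3:-→d4:-→d5:-→d6:H3→d7:-→d8:-  best=H3
  ? 82.240.42.86  path d0:H2→d1:-→d2:-→d3:-→d4:-→d5:-→d6:-→d7:-→d8:H0→d9:-→d10:-→d11:-→d12:H2→d13:-  best=H2
  ? 48.0.0.0  path d0:H2→d1:-→d2:-→d3:-→d4:-→d5:-→d6:H3→d7:-→d8:-  best=H3

== LOOKUPS ==
["H3","H3","H3","H3","H3","H3","H0","H2","H3","H3","H3","H3","H2","H3"]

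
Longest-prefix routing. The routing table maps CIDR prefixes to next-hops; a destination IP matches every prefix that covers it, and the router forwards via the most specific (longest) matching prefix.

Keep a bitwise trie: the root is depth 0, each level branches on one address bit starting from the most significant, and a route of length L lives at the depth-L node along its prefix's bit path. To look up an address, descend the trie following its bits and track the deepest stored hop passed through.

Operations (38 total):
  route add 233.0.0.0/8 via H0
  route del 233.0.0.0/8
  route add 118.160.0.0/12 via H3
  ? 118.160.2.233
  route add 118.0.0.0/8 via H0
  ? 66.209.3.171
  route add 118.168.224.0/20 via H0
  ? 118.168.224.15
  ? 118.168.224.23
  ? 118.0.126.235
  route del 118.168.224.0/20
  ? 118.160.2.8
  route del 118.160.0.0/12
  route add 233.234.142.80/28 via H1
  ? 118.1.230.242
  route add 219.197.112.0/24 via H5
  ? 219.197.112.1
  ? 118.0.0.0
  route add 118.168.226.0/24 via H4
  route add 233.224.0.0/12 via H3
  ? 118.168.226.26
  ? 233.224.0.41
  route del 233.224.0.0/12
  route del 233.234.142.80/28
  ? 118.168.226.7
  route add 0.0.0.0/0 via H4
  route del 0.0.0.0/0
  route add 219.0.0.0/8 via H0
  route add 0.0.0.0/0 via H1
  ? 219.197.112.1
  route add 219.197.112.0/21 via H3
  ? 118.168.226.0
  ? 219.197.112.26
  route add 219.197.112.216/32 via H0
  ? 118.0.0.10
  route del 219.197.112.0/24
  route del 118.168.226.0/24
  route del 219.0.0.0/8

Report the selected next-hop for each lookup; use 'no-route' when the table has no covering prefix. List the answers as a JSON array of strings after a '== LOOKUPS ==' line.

Trace:
  add 233.0.0.0/8 -> H0 at depth 8
  - 233.0.0.0/8 clear@8
  add 118.160.0.0/12 -> H3 at depth 12
  Q 118.160.2.233: descend 011101101010 ; hops seen [H3] ; pick H3
  add 118.0.0.0/8 -> H0 at depth 8
  Q 66.209.3.171: descend 01 ; hops seen [∅] ; pick no-route
  add 118.168.224.0/20 -> H0 at depth 20
  Q 118.168.224.15: descend 01110110101010001110 ; hops seen [H0,H3,H0] ; pick H0
  Q 118.168.224.23: descend 01110110101010001110 ; hops seen [H0,H3,H0] ; pick H0
  Q 118.0.126.235: descend 01110110 ; hops seen [H0] ; pick H0
  - 118.168.224.0/20 clear@20
  Q 118.160.2.8: descend 011101101010 ; hops seen [H0,H3] ; pick H3
  - 118.160.0.0/12 clear@12
  add 233.234.142.80/28 -> H1 at depth 28
  Q 118.1.230.242: descend 01110110 ; hops seen [H0] ; pick H0
  add 219.197.112.0/24 -> H5 at depth 24
  Q 219.197.112.1: descend 110110111100010101110000 ; hops seen [H5] ; pick H5
  Q 118.0.0.0: descend 01110110 ; hops seen [H0] ; pick H0
  add 118.168.226.0/24 -> H4 at depth 24
  add 233.224.0.0/12 -> H3 at depth 12
  Q 118.168.226.26: descend 011101101010100011100010 ; hops seen [H0,H4] ; pick H4
  Q 233.224.0.41: descend 111010011110 ; hops seen [H3] ; pick H3
  - 233.224.0.0/12 clear@12
  - 233.234.142.80/28 clear@28
  Q 118.168.226.7: descend 011101101010100011100010 ; hops seen [H0,H4] ; pick H4
  add 0.0.0.0/0 -> H4 at depth 0
  - 0.0.0.0/0 clear@0
  add 219.0.0.0/8 -> H0 at depth 8
  add 0.0.0.0/0 -> H1 at depth 0
  Q 219.197.112.1: descend 110110111100010101110000 ; hops seen [H1,H0,H5] ; pick H5
  add 219.197.112.0/21 -> H3 at depth 21
  Q 118.168.226.0: descend 011101101010100011100010 ; hops seen [H1,H0,H4] ; pick H4
  Q 219.197.112.26: descend 110110111100010101110000 ; hops seen [H1,H0,H3,H5] ; pick H5
  add 219.197.112.216/32 -> H0 at depth 32
  Q 118.0.0.10: descend 01110110 ; hops seen [H1,H0] ; pick H0
  - 219.197.112.0/24 clear@24
  - 118.168.226.0/24 clear@24
  - 219.0.0.0/8 clear@8

== LOOKUPS ==
["H3","no-route","H0","H0","H0","H3","H0","H5","H0","H4","H3","H4","H5","H4","H5","H0"]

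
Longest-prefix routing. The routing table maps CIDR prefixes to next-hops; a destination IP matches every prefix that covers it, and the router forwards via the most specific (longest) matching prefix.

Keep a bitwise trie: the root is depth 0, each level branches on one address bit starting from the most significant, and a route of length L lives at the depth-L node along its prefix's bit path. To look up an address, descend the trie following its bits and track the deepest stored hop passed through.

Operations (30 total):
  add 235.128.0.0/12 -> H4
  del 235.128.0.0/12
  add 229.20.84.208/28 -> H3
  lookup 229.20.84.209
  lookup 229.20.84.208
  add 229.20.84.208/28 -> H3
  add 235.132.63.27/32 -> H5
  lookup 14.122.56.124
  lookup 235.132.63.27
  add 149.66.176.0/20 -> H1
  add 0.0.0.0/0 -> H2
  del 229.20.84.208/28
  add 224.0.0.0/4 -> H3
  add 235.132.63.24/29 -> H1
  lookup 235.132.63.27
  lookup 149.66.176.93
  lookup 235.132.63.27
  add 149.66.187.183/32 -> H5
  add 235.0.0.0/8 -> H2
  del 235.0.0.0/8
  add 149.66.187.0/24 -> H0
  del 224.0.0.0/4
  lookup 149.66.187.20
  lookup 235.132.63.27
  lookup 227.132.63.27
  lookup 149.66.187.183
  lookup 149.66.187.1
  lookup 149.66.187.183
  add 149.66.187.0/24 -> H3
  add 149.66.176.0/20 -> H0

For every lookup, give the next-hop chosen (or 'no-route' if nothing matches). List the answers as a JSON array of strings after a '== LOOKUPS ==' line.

Apply in order:
  + 235.128.0.0/12 (H4) depth=12
  del 235.128.0.0/12 (clear depth 12)
  + 229.20.84.208/28 (H3) depth=28
  ? 229.20.84.209  path d0:-→d1:-→d2:-→d3:-→d4:-→d5:-→d6:-→d7:-→d8:-→d9:-→d10:-→d11:-→d12:-→d13:-→d14:-→d15:-→d16:-→d17:-→d18:-→d19:-→d20:-→d21:-→d22:-→d23:-→d24:-→d25:-→d26:-→d27:-→d28:H3  best=H3
  ? 229.20.84.208  path d0:-→d1:-→d2:-→d3:-→d4:-→d5:-→d6:-→d7:-→d8:-→d9:-→d10:-→d11:-→d12:-→d13:-→d14:-→d15:-→d16:-→d17:-→d18:-→d19:-→d20:-→d21:-→d22:-→d23:-→d24:-→d25:-→d26:-→d27:-→d28:H3  best=H3
  + 229.20.84.208/28 (H3) depth=28
  + 235.132.63.27/32 (H5) depth=32
  ? 14.122.56.124  path d0:-  best=no-route
  ? 235.132.63.27  path d0:-→d1:-→d2:-→d3:-→d4:-→d5:-→d6:-→d7:-→d8:-→d9:-→d10:-→d11:-→d12:-→d13:-→d14:-→d15:-→d16:-→d17:-→d18:-→d19:-→d20:-→d21:-→d22:-→d23:-→d24:-→d25:-→d26:-→d27:-→d28:-→d29:-→d30:-→d31:-→d32:H5  best=H5
  + 149.66.176.0/20 (H1) depth=20
  + 0.0.0.0/0 (H2) depth=0
  del 229.20.84.208/28 (clear depth 28)
  + 224.0.0.0/4 (H3) depth=4
  + 235.132.63.24/29 (H1) depth=29
  ? 235.132.63.27  path d0:H2→d1:-→d2:-→d3:-→d4:H3→d5:-→d6:-→d7:-→d8:-→d9:-→d10:-→d11:-→d12:-→d13:-→d14:-→d15:-→d16:-→d17:-→d18:-→d19:-→d20:-→d21:-→d22:-→d23:-→d24:-→d25:-→d26:-→d27:-→d28:-→d29:H1→d30:-→d31:-→d32:H5  best=H5
  ? 149.66.176.93  path d0:H2→d1:-→d2:-→d3:-→d4:-→d5:-→d6:-→d7:-→d8:-→d9:-→d10:-→d11:-→d12:-→d13:-→d14:-→d15:-→d16:-→d17:-→d18:-→d19:-→d20:H1  best=H1
  ? 235.132.63.27  path d0:H2→d1:-→d2:-→d3:-→d4:H3→d5:-→d6:-→d7:-→d8:-→d9:-→d10:-→d11:-→d12:-→d13:-→d14:-→d15:-→d16:-→d17:-→d18:-→d19:-→d20:-→d21:-→d22:-→d23:-→d24:-→d25:-→d26:-→d27:-→d28:-→d29:H1→d30:-→d31:-→d32:H5  best=H5
  + 149.66.187.183/32 (H5) depth=32
  + 235.0.0.0/8 (H2) depth=8
  del 235.0.0.0/8 (clear depth 8)
  + 149.66.187.0/24 (H0) depth=24
  del 224.0.0.0/4 (clear depth 4)
  ? 149.66.187.20  path d0:H2→d1:-→d2:-→d3:-→d4:-→d5:-→d6:-→d7:-→d8:-→d9:-→d10:-→d11:-→d12:-→d13:-→d14:-→d15:-→d16:-→d17:-→d18:-→d19:-→d20:H1→d21:-→d22:-→d23:-→d24:H0  best=H0
  ? 235.132.63.27  path d0:H2→d1:-→d2:-→d3:-→d4:-→d5:-→d6:-→d7:-→d8:-→d9:-→d10:-→d11:-→d12:-→d13:-→d14:-→d15:-→d16:-→d17:-→d18:-→d19:-→d20:-→d21:-→d22:-→d23:-→d24:-→d25:-→d26:-→d27:-→d28:-→d29:H1→d30:-→d31:-→d32:H5  best=H5
  ? 227.132.63.27  path d0:H2→d1:-→d2:-→d3:-→d4:-→d5:-  best=H2
  ? 149.66.187.183  path d0:H2→d1:-→d2:-→d3:-→d4:-→d5:-→d6:-→d7:-→d8:-→d9:-→d10:-→d11:-→d12:-→d13:-→d14:-→d15:-→d16:-→d17:-→d18:-→d19:-→d20:H1→d21:-→d22:-→d23:-→d24:H0→d25:-→d26:-→d27:-→d28:-→d29:-→d30:-→d31:-→d32:H5  best=H5
  ? 149.66.187.1  path d0:H2→d1:-→d2:-→d3:-→d4:-→d5:-→d6:-→d7:-→d8:-→d9:-→d10:-→d11:-→d12:-→d13:-→d14:-→d15:-→d16:-→d17:-→d18:-→d19:-→d20:H1→d21:-→d22:-→d23:-→d24:H0  best=H0
  ? 149.66.187.183  path d0:H2→d1:-→d2:-→d3:-→d4:-→d5:-→d6:-→d7:-→d8:-→d9:-→d10:-→d11:-→d12:-→d13:-→d14:-→d15:-→d16:-→d17:-→d18:-→d19:-→d20:H1→d21:-→d22:-→d23:-→d24:H0→d25:-→d26:-→d27:-→d28:-→d29:-→d30:-→d31:-→d32:H5  best=H5
  + 149.66.187.0/24 (H3) depth=24
  + 149.66.176.0/20 (H0) depth=20

== LOOKUPS ==
["H3","H3","no-route","H5","H5","H1","H5","H0","H5","H2","H5","H0","H5"]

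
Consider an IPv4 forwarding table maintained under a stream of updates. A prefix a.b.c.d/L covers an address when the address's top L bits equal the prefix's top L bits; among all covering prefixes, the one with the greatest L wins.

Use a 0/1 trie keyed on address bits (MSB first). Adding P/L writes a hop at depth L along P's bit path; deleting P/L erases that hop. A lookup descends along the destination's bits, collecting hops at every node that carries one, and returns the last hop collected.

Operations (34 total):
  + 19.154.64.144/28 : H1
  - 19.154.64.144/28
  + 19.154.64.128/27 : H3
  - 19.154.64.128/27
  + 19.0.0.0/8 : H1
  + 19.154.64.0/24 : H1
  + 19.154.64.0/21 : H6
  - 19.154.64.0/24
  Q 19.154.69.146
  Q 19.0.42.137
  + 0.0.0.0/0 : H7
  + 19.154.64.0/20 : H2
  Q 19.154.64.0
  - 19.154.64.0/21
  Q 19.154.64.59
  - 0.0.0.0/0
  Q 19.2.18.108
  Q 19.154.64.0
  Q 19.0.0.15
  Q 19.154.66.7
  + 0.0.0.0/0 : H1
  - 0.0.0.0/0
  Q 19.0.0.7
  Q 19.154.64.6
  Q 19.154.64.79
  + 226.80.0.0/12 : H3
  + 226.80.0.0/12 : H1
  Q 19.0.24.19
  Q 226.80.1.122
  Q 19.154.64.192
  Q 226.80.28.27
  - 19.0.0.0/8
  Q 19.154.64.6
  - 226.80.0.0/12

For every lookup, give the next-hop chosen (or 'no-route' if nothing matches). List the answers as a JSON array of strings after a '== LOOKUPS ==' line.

Trace:
  add 19.154.64.144/28 -> H1 at depth 28
  del 19.154.64.144/28 (clear depth 28)
  add 19.154.64.128/27 -> H3 at depth 27
  del 19.154.64.128/27 (clear depth 27)
  add 19.0.0.0/8 -> H1 at depth 8
  add 19.154.64.0/24 -> H1 at depth 24
  add 19.154.64.0/21 -> H6 at depth 21
  del 19.154.64.0/24 (clear depth 24)
  Q 19.154.69.146: descend 000100111001101001000 ; hops seen [H1,H6] ; pick H6
  Q 19.0.42.137: descend 00010011 ; hops seen [H1] ; pick H1
  add 0.0.0.0/0 -> H7 at depth 0
  add 19.154.64.0/20 -> H2 at depth 20
  Q 19.154.64.0: descend 000100111001101001000000 ; hops seen [H7,H1,H2,H6] ; pick H6
  del 19.154.64.0/21 (clear depth 21)
  Q 19.154.64.59: descend 000100111001101001000000 ; hops seen [H7,H1,H2] ; pick H2
  del 0.0.0.0/0 (clear depth 0)
  Q 19.2.18.108: descend 00010011 ; hops seen [H1] ; pick H1
  Q 19.154.64.0: descend 000100111001101001000000 ; hops seen [H1,H2] ; pick H2
  Q 19.0.0.15: descend 00010011 ; hops seen [H1] ; pick H1
  Q 19.154.66.7: descend 0001001110011010010000 ; hops seen [H1,H2] ; pick H2
  add 0.0.0.0/0 -> H1 at depth 0
  del 0.0.0.0/0 (clear depth 0)
  Q 19.0.0.7: descend 00010011 ; hops seen [H1] ; pick H1
  Q 19.154.64.6: descend 000100111001101001000000 ; hops seen [H1,H2] ; pick H2
  Q 19.154.64.79: descend 000100111001101001000000 ; hops seen [H1,H2] ; pick H2
  add 226.80.0.0/12 -> H3 at depth 12
  add 226.80.0.0/12 -> H1 at depth 12
  Q 19.0.24.19: descend 00010011 ; hops seen [H1] ; pick H1
  Q 226.80.1.122: descend 111000100101 ; hops seen [H1] ; pick H1
  Q 19.154.64.192: descend 0001001110011010010000001 ; hops seen [H1,H2] ; pick H2
  Q 226.80.28.27: descend 111000100101 ; hops seen [H1] ; pick H1
  del 19.0.0.0/8 (clear depth 8)
  Q 19.154.64.6: descend 000100111001101001000000 ; hops seen [H2] ; pick H2
  del 226.80.0.0/12 (clear depth 12)

== LOOKUPS ==
["H6","H1","H6","H2","H1","H2","H1","H2","H1","H2","H2","H1","H1","H2","H1","H2"]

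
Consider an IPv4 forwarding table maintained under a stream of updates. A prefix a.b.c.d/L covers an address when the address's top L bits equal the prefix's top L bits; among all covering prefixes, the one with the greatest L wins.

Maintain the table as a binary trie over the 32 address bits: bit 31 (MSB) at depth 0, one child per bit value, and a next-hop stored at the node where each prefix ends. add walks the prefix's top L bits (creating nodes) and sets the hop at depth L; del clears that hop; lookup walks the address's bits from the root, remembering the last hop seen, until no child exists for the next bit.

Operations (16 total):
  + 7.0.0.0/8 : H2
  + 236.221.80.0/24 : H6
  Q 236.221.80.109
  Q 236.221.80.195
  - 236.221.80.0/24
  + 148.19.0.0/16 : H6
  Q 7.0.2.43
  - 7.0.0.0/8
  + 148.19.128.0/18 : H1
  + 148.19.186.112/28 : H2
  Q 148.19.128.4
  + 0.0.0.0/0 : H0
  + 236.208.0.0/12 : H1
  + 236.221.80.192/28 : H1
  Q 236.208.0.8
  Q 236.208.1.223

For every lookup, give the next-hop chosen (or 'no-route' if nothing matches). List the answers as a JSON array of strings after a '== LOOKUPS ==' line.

Apply in order:
  + 7.0.0.0/8 (H2) depth=8
  + 236.221.80.0/24 (H6) depth=24
  Q 236.221.80.109: descend 111011001101110101010000 ; hops seen [H6] ; pick H6
  Q 236.221.80.195: descend 111011001101110101010000 ; hops seen [H6] ; pick H6
  del 236.221.80.0/24 (clear depth 24)
  + 148.19.0.0/16 (H6) depth=16
  Q 7.0.2.43: descend 00000111 ; hops seen [H2] ; pick H2
  del 7.0.0.0/8 (clear depth 8)
  + 148.19.128.0/18 (H1) depth=18
  + 148.19.186.112/28 (H2) depth=28
  Q 148.19.128.4: descend 100101000001001110 ; hops seen [H6,H1] ; pick H1
  + 0.0.0.0/0 (H0) depth=0
  + 236.208.0.0/12 (H1) depth=12
  + 236.221.80.192/28 (H1) depth=28
  Q 236.208.0.8: descend 111011001101 ; hops seen [H0,H1] ; pick H1
  Q 236.208.1.223: descend 111011001101 ; hops seen [H0,H1] ; pick H1

== LOOKUPS ==
["H6","H6","H2","H1","H1","H1"]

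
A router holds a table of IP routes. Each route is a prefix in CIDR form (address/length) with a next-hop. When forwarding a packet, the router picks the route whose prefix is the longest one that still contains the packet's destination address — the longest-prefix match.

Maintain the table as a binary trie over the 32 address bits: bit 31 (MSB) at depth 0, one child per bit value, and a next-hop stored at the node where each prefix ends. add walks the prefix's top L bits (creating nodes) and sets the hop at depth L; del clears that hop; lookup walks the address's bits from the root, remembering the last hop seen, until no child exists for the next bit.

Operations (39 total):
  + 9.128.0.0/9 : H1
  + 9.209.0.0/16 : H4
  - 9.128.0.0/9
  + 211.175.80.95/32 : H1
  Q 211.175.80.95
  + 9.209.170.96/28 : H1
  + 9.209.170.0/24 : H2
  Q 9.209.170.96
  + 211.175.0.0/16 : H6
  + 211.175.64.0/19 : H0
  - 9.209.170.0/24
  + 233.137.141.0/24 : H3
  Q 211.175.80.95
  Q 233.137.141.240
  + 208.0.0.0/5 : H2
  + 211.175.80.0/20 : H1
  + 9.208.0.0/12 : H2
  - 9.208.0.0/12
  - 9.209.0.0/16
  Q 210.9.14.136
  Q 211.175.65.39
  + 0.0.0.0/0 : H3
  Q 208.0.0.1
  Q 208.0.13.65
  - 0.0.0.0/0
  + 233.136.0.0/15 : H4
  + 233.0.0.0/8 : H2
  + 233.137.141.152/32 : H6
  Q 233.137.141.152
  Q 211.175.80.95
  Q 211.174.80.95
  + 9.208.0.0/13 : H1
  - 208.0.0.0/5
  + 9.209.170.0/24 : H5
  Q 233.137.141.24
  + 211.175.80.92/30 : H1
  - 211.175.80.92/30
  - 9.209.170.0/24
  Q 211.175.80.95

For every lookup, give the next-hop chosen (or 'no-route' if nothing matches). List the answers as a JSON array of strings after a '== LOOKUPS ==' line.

Trace:
  + 9.128.0.0/9 (H1) depth=9
  + 9.209.0.0/16 (H4) depth=16
  del 9.128.0.0/9 (clear depth 9)
  + 211.175.80.95/32 (H1) depth=32
  Q 211.175.80.95: descend 11010011101011110101000001011111 ; hops seen [H1] ; pick H1
  + 9.209.170.96/28 (H1) depth=28
  + 9.209.170.0/24 (H2) depth=24
  Q 9.209.170.96: descend 0000100111010001101010100110 ; hops seen [H4,H2,H1] ; pick H1
  + 211.175.0.0/16 (H6) depth=16
  + 211.175.64.0/19 (H0) depth=19
  del 9.209.170.0/24 (clear depth 24)
  + 233.137.141.0/24 (H3) depth=24
  Q 211.175.80.95: descend 11010011101011110101000001011111 ; hops seen [H6,H0,H1] ; pick H1
  Q 233.137.141.240: descend 111010011000100110001101 ; hops seen [H3] ; pick H3
  + 208.0.0.0/5 (H2) depth=5
  + 211.175.80.0/20 (H1) depth=20
  + 9.208.0.0/12 (H2) depth=12
  del 9.208.0.0/12 (clear depth 12)
  del 9.209.0.0/16 (clear depth 16)
  Q 210.9.14.136: descend 1101001 ; hops seen [H2] ; pick H2
  Q 211.175.65.39: descend 1101001110101111010 ; hops seen [H2,H6,H0] ; pick H0
  + 0.0.0.0/0 (H3) depth=0
  Q 208.0.0.1: descend 110100 ; hops seen [H3,H2] ; pick H2
  Q 208.0.13.65: descend 110100 ; hops seen [H3,H2] ; pick H2
  del 0.0.0.0/0 (clear depth 0)
  + 233.136.0.0/15 (H4) depth=15
  + 233.0.0.0/8 (H2) depth=8
  + 233.137.141.152/32 (H6) depth=32
  Q 233.137.141.152: descend 11101001100010011000110110011000 ; hops seen [H2,H4,H3,H6] ; pick H6
  Q 211.175.80.95: descend 11010011101011110101000001011111 ; hops seen [H2,H6,H0,H1,H1] ; pick H1
  Q 211.174.80.95: descend 110100111010111 ; hops seen [H2] ; pick H2
  + 9.208.0.0/13 (H1) depth=13
  del 208.0.0.0/5 (clear depth 5)
  + 9.209.170.0/24 (H5) depth=24
  Q 233.137.141.24: descend 111010011000100110001101 ; hops seen [H2,H4,H3] ; pick H3
  + 211.175.80.92/30 (H1) depth=30
  del 211.175.80.92/30 (clear depth 30)
  del 9.209.170.0/24 (clear depth 24)
  Q 211.175.80.95: descend 11010011101011110101000001011111 ; hops seen [H6,H0,H1,H1] ; pick H1

== LOOKUPS ==
["H1","H1","H1","H3","H2","H0","H2","H2","H6","H1","H2","H3","H1"]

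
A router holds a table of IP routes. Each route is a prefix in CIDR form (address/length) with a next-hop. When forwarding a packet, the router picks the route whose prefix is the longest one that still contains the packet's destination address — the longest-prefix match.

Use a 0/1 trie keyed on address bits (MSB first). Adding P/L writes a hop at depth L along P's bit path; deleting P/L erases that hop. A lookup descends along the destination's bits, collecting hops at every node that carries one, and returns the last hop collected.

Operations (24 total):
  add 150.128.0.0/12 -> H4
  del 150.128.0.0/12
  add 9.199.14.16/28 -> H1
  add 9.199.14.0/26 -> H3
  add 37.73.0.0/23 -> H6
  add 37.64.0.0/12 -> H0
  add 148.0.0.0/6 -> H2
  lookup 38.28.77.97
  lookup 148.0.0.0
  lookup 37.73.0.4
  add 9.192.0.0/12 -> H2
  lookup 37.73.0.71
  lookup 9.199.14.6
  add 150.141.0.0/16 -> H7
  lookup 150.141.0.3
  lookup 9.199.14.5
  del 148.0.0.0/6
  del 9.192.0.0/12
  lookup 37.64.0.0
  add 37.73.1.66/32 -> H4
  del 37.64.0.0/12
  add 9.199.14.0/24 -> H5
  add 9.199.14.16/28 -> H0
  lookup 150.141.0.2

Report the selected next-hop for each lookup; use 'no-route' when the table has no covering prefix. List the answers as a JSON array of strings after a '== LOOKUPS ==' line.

Trace:
  add 150.128.0.0/12 -> H4 at depth 12
  del 150.128.0.0/12 (clear depth 12)
  add 9.199.14.16/28 -> H1 at depth 28
  add 9.199.14.0/26 -> H3 at depth 26
  add 37.73.0.0/23 -> H6 at depth 23
  add 37.64.0.0/12 -> H0 at depth 12
  add 148.0.0.0/6 -> H2 at depth 6
  ? 38.28.77.97  path d0:-→d1:-→d2:-→d3:-→d4:-→d5:-→d6:-  best=no-route
  ? 148.0.0.0  path d0:-→d1:-→d2:-→d3:-→d4:-→d5:-→d6:H2  best=H2
  ? 37.73.0.4  path d0:-→d1:-→d2:-→d3:-→d4:-→d5:-→d6:-→d7:-→d8:-→d9:-→d10:-→d11:-→d12:H0→d13:-→d14:-→d15:-→d16:-→d17:-→d18:-→d19:-→d20:-→d21:-→d22:-→d23:H6  best=H6
  add 9.192.0.0/12 -> H2 at depth 12
  ? 37.73.0.71  path d0:-→d1:-→d2:-→d3:-→d4:-→d5:-→d6:-→d7:-→d8:-→d9:-→d10:-→d11:-→d12:H0→d13:-→d14:-→d15:-→d16:-→d17:-→d18:-→d19:-→d20:-→d21:-→d22:-→d23:H6  best=H6
  ? 9.199.14.6  path d0:-→d1:-→d2:-→d3:-→d4:-→d5:-→d6:-→d7:-→d8:-→d9:-→d10:-→d11:-→d12:H2→d13:-→d14:-→d15:-→d16:-→d17:-→d18:-→d19:-→d20:-→d21:-→d22:-→d23:-→d24:-→d25:-→d26:H3→d27:-  best=H3
  add 150.141.0.0/16 -> H7 at depth 16
  ? 150.141.0.3  path d0:-→d1:-→d2:-→d3:-→d4:-→d5:-→d6:H2→d7:-→d8:-→d9:-→d10:-→d11:-→d12:-→d13:-→d14:-→d15:-→d16:H7  best=H7
  ? 9.199.14.5  path d0:-→d1:-→d2:-→d3:-→d4:-→d5:-→d6:-→d7:-→d8:-→d9:-→d10:-→d11:-→d12:H2→d13:-→d14:-→d15:-→d16:-→d17:-→d18:-→d19:-→d20:-→d21:-→d22:-→d23:-→d24:-→d25:-→d26:H3→d27:-  best=H3
  del 148.0.0.0/6 (clear depth 6)
  del 9.192.0.0/12 (clear depth 12)
  ? 37.64.0.0  path d0:-→d1:-→d2:-→d3:-→d4:-→d5:-→d6:-→d7:-→d8:-→d9:-→d10:-→d11:-→d12:H0  best=H0
  add 37.73.1.66/32 -> H4 at depth 32
  del 37.64.0.0/12 (clear depth 12)
  add 9.199.14.0/24 -> H5 at depth 24
  add 9.199.14.16/28 -> H0 at depth 28
  ? 150.141.0.2  path d0:-→d1:-→d2:-→d3:-→d4:-→d5:-→d6:-→d7:-→d8:-→d9:-→d10:-→d11:-→d12:-→d13:-→d14:-→d15:-→d16:H7  best=H7

== LOOKUPS ==
["no-route","H2","H6","H6","H3","H7","H3","H0","H7"]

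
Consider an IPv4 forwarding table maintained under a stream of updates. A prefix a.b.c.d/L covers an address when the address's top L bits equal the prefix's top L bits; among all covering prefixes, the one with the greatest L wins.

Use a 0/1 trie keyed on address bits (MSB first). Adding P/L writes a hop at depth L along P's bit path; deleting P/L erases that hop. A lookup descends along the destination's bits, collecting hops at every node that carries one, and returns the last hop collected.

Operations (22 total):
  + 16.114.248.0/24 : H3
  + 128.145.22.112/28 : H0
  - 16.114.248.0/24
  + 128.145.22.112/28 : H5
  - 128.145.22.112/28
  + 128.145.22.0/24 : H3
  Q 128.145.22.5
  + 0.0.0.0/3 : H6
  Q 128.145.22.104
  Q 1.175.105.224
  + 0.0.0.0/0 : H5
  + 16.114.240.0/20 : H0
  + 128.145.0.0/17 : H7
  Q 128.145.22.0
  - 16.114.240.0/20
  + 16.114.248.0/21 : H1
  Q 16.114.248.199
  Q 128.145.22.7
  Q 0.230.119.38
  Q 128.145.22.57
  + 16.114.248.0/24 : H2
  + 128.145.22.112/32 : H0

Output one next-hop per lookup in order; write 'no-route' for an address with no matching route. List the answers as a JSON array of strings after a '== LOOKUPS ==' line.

Trace:
  + 16.114.248.0/24 (H3) depth=24
  + 128.145.22.112/28 (H0) depth=28
  del 16.114.248.0/24 (clear depth 24)
  + 128.145.22.112/28 (H5) depth=28
  del 128.145.22.112/28 (clear depth 28)
  + 128.145.22.0/24 (H3) depth=24
  lookup 128.145.22.5: bits 1000000010010001000101100 walk d0:-→d1:-→d2:-→d3:-→d4:-→d5:-→d6:-→d7:-→d8:-→d9:-→d10:-→d11:-→d12:-→d13:-→d14:-→d15:-→d16:-→d17:-→d18:-→d19:-→d20:-→d21:-→d22:-→d23:-→d24:H3→d25:- -> H3
  + 0.0.0.0/3 (H6) depth=3
  lookup 128.145.22.104: bits 100000001001000100010110011 walk d0:-→d1:-→d2:-→d3:-→d4:-→d5:-→d6:-→d7:-→d8:-→d9:-→d10:-→d11:-→d12:-→d13:-→d14:-→d15:-→d16:-→d17:-→d18:-→d19:-→d20:-→d21:-→d22:-→d23:-→d24:H3→d25:-→d26:-→d27:- -> H3
  lookup 1.175.105.224: bits 000 walk d0:-→d1:-→d2:-→d3:H6 -> H6
  + 0.0.0.0/0 (H5) depth=0
  + 16.114.240.0/20 (H0) depth=20
  + 128.145.0.0/17 (H7) depth=17
  lookup 128.145.22.0: bits 1000000010010001000101100 walk d0:H5→d1:-→d2:-→d3:-→d4:-→d5:-→d6:-→d7:-→d8:-→d9:-→d10:-→d11:-→d12:-→d13:-→d14:-→d15:-→d16:-→d17:H7→d18:-→d19:-→d20:-→d21:-→d22:-→d23:-→d24:H3→d25:- -> H3
  del 16.114.240.0/20 (clear depth 20)
  + 16.114.248.0/21 (H1) depth=21
  lookup 16.114.248.199: bits 000100000111001011111000 walk d0:H5→d1:-→d2:-→d3:H6→d4:-→d5:-→d6:-→d7:-→d8:-→d9:-→d10:-→d11:-→d12:-→d13:-→d14:-→d15:-→d16:-→d17:-→d18:-→d19:-→d20:-→d21:H1→d22:-→d23:-→d24:- -> H1
  lookup 128.145.22.7: bits 1000000010010001000101100 walk d0:H5→d1:-→d2:-→d3:-→d4:-→d5:-→d6:-→d7:-→d8:-→d9:-→d10:-→d11:-→d12:-→d13:-→d14:-→d15:-→d16:-→d17:H7→d18:-→d19:-→d20:-→d21:-→d22:-→d23:-→d24:H3→d25:- -> H3
  lookup 0.230.119.38: bits 000 walk d0:H5→d1:-→d2:-→d3:H6 -> H6
  lookup 128.145.22.57: bits 1000000010010001000101100 walk d0:H5→d1:-→d2:-→d3:-→d4:-→d5:-→d6:-→d7:-→d8:-→d9:-→d10:-→d11:-→d12:-→d13:-→d14:-→d15:-→d16:-→d17:H7→d18:-→d19:-→d20:-→d21:-→d22:-→d23:-→d24:H3→d25:- -> H3
  + 16.114.248.0/24 (H2) depth=24
  + 128.145.22.112/32 (H0) depth=32

== LOOKUPS ==
["H3","H3","H6","H3","H1","H3","H6","H3"]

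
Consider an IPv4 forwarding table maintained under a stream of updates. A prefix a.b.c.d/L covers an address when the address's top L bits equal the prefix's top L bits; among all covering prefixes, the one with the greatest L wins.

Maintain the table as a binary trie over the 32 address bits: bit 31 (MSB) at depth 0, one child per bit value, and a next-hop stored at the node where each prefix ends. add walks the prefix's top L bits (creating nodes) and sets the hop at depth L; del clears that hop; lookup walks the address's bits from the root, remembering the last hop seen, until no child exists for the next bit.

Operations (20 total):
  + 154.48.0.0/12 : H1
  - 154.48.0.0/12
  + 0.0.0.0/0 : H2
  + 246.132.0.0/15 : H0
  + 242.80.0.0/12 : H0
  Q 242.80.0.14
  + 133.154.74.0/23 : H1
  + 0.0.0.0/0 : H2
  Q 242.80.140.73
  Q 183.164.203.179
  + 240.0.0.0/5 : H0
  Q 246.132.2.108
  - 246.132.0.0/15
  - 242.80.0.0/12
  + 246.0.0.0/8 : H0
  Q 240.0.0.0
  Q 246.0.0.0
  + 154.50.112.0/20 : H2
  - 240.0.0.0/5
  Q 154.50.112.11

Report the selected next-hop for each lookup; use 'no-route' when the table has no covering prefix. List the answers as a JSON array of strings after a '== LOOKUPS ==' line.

Process each operation:
  add 154.48.0.0/12 -> H1 at depth 12
  - 154.48.0.0/12 clear@12
  add 0.0.0.0/0 -> H2 at depth 0
  add 246.132.0.0/15 -> H0 at depth 15
  add 242.80.0.0/12 -> H0 at depth 12
  Q 242.80.0.14: descend 111100100101 ; hops seen [H2,H0] ; pick H0
  add 133.154.74.0/23 -> H1 at depth 23
  add 0.0.0.0/0 -> H2 at depth 0
  Q 242.80.140.73: descend 111100100101 ; hops seen [H2,H0] ; pick H0
  Q 183.164.203.179: descend 10 ; hops seen [H2] ; pick H2
  add 240.0.0.0/5 -> H0 at depth 5
  Q 246.132.2.108: descend 111101101000010 ; hops seen [H2,H0,H0] ; pick H0
  - 246.132.0.0/15 clear@15
  - 242.80.0.0/12 clear@12
  add 246.0.0.0/8 -> H0 at depth 8
  Q 240.0.0.0: descend 111100 ; hops seen [H2,H0] ; pick H0
  Q 246.0.0.0: descend 11110110 ; hops seen [H2,H0,H0] ; pick H0
  add 154.50.112.0/20 -> H2 at depth 20
  - 240.0.0.0/5 clear@5
  Q 154.50.112.11: descend 10011010001100100111 ; hops seen [H2,H2] ; pick H2

== LOOKUPS ==
["H0","H0","H2","H0","H0","H0","H2"]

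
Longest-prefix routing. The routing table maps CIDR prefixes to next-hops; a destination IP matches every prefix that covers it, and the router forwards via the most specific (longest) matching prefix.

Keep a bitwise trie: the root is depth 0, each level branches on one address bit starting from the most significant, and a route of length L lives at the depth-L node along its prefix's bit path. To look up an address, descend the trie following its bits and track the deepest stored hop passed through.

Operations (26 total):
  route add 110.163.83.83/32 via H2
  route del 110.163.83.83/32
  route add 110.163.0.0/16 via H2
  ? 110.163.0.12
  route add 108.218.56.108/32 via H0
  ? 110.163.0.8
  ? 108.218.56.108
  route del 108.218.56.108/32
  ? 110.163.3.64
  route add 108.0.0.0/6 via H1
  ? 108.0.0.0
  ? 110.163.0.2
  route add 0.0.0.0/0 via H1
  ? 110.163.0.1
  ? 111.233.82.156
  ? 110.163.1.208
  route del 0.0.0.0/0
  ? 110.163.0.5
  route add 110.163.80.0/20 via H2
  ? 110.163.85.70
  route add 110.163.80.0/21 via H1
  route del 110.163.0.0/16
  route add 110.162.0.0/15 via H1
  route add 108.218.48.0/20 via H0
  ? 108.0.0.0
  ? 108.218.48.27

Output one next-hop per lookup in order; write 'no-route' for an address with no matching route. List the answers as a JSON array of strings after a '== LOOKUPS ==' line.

Trace:
  add 110.163.83.83/32 -> H2 at depth 32
  del 110.163.83.83/32 (clear depth 32)
  add 110.163.0.0/16 -> H2 at depth 16
  lookup 110.163.0.12: bits 01101110101000110 walk d0:-→d1:-→d2:-→d3:-→d4:-→d5:-→d6:-→d7:-→d8:-→d9:-→d10:-→d11:-→d12:-→d13:-→d14:-→d15:-→d16:H2→d17:- -> H2
  add 108.218.56.108/32 -> H0 at depth 32
  lookup 110.163.0.8: bits 01101110101000110 walk d0:-→d1:-→d2:-→d3:-→d4:-→d5:-→d6:-→d7:-→d8:-→d9:-→d10:-→d11:-→d12:-→d13:-→d14:-→d15:-→d16:H2→d17:- -> H2
  lookup 108.218.56.108: bits 01101100110110100011100001101100 walk d0:-→d1:-→d2:-→d3:-→d4:-→d5:-→d6:-→d7:-→d8:-→d9:-→d10:-→d11:-→d12:-→d13:-→d14:-→d15:-→d16:-→d17:-→d18:-→d19:-→d20:-→d21:-→d22:-→d23:-→d24:-→d25:-→d26:-→d27:-→d28:-→d29:-→d30:-→d31:-→d32:H0 -> H0
  del 108.218.56.108/32 (clear depth 32)
  lookup 110.163.3.64: bits 01101110101000110 walk d0:-→d1:-→d2:-→d3:-→d4:-→d5:-→d6:-→d7:-→d8:-→d9:-→d10:-→d11:-→d12:-→d13:-→d14:-→d15:-→d16:H2→d17:- -> H2
  add 108.0.0.0/6 -> H1 at depth 6
  lookup 108.0.0.0: bits 01101100 walk d0:-→d1:-→d2:-→d3:-→d4:-→d5:-→d6:H1→d7:-→d8:- -> H1
  lookup 110.163.0.2: bits 01101110101000110 walk d0:-→d1:-→d2:-→d3:-→d4:-→d5:-→d6:H1→d7:-→d8:-→d9:-→d10:-→d11:-→d12:-→d13:-→d14:-→d15:-→d16:H2→d17:- -> H2
  add 0.0.0.0/0 -> H1 at depth 0
  lookup 110.163.0.1: bits 01101110101000110 walk d0:H1→d1:-→d2:-→d3:-→d4:-→d5:-→d6:H1→d7:-→d8:-→d9:-→d10:-→d11:-→d12:-→d13:-→d14:-→d15:-→d16:H2→d17:- -> H2
  lookup 111.233.82.156: bits 0110111 walk d0:H1→d1:-→d2:-→d3:-→d4:-→d5:-→d6:H1→d7:- -> H1
  lookup 110.163.1.208: bits 01101110101000110 walk d0:H1→d1:-→d2:-→d3:-→d4:-→d5:-→d6:H1→d7:-→d8:-→d9:-→d10:-→d11:-→d12:-→d13:-→d14:-→d15:-→d16:H2→d17:- -> H2
  del 0.0.0.0/0 (clear depth 0)
  lookup 110.163.0.5: bits 01101110101000110 walk d0:-→d1:-→d2:-→d3:-→d4:-→d5:-→d6:H1→d7:-→d8:-→d9:-→d10:-→d11:-→d12:-→d13:-→d14:-→d15:-→d16:H2→d17:- -> H2
  add 110.163.80.0/20 -> H2 at depth 20
  lookup 110.163.85.70: bits 011011101010001101010 walk d0:-→d1:-→d2:-→d3:-→d4:-→d5:-→d6:H1→d7:-→d8:-→d9:-→d10:-→d11:-→d12:-→d13:-→d14:-→d15:-→d16:H2→d17:-→d18:-→d19:-→d20:H2→d21:- -> H2
  add 110.163.80.0/21 -> H1 at depth 21
  del 110.163.0.0/16 (clear depth 16)
  add 110.162.0.0/15 -> H1 at depth 15
  add 108.218.48.0/20 -> H0 at depth 20
  lookup 108.0.0.0: bits 01101100 walk d0:-→d1:-→d2:-→d3:-→d4:-→d5:-→d6:H1→d7:-→d8:- -> H1
  lookup 108.218.48.27: bits 01101100110110100011 walk d0:-→d1:-→d2:-→d3:-→d4:-→d5:-→d6:H1→d7:-→d8:-→d9:-→d10:-→d11:-→d12:-→d13:-→d14:-→d15:-→d16:-→d17:-→d18:-→d19:-→d20:H0 -> H0

== LOOKUPS ==
["H2","H2","H0","H2","H1","H2","H2","H1","H2","H2","H2","H1","H0"]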